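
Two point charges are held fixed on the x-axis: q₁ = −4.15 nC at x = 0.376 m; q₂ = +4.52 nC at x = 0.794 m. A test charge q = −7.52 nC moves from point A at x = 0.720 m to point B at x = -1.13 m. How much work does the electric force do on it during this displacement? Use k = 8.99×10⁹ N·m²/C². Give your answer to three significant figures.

-3.34×10⁻⁶ J

The work done by the electric force is W_field = −ΔU = −q(V_B − V_A) = q(V_A − V_B).
At A: distances to the source charges are 0.344 m, 0.0740 m; V_A = Σ kqᵢ/rᵢ = 441 V.
At B: distances to the source charges are 1.51 m, 1.92 m; V_B = Σ kqᵢ/rᵢ = -3.65 V.
ΔV = V_B − V_A = -444 V.
W_field = −qΔV = −(-7.52×10⁻⁹ C)(-444 V) = -3.34×10⁻⁶ J.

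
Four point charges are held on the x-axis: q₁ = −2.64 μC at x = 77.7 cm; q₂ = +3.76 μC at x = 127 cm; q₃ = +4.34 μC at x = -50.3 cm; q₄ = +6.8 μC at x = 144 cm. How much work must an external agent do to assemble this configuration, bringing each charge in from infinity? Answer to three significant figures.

1.07 J

The assembly work is the sum of pairwise potential energies, U = Σ_{i<j} kqᵢqⱼ/rᵢⱼ.
Pair separations: r₁₂ = 0.493 m, r₁₃ = 1.28 m, r₁₄ = 0.663 m, r₂₃ = 1.77 m, r₂₄ = 0.170 m, r₃₄ = 1.94 m.
Summing all 6 pair terms gives U = 1.07 J.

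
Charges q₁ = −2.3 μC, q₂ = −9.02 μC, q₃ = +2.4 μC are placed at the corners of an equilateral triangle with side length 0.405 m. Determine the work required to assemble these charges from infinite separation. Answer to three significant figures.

-0.143 J

The assembly work is the sum of pairwise potential energies, U = Σ_{i<j} kqᵢqⱼ/rᵢⱼ.
All three pair separations equal the side length, 0.405 m.
U = (0.461) + (-0.123) + (-0.481) = -0.143 J.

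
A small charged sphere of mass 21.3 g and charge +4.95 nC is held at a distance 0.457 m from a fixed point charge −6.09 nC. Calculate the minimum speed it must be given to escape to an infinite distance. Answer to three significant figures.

7.46×10⁻³ m/s

To just escape, total mechanical energy must reach zero at infinity: ½mv²_min + U = 0, so ½mv²_min = −U = |kQq|/r.
|U| = |kQq|/r = (8.99×10⁹ N·m²/C²)(6.09×10⁻⁹)(4.95×10⁻⁹)/(0.457) = 5.93×10⁻⁷ J.
v_min = √(2|U|/m) = √(2·5.93×10⁻⁷/0.0213) = 7.46×10⁻³ m/s.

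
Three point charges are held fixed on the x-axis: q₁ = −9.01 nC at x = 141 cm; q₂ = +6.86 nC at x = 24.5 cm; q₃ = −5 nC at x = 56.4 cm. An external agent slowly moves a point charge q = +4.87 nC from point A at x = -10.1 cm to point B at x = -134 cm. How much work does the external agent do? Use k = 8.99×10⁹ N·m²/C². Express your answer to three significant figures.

-3.47×10⁻⁷ J

For quasistatic motion the external work equals the change in potential energy: W_ext = qΔV = q(V_B − V_A).
At A: distances to the source charges are 1.51 m, 0.346 m, 0.665 m; V_A = Σ kqᵢ/rᵢ = 57.0 V.
At B: distances to the source charges are 2.75 m, 1.58 m, 1.90 m; V_B = Σ kqᵢ/rᵢ = -14.2 V.
ΔV = V_B − V_A = -71.2 V.
W_ext = qΔV = (4.87×10⁻⁹ C)(-71.2 V) = -3.47×10⁻⁷ J.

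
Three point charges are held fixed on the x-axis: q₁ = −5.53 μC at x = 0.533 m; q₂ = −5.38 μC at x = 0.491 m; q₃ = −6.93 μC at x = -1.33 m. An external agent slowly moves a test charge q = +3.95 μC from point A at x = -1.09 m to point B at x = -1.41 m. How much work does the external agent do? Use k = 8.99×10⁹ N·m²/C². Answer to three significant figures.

-2.01 J

For quasistatic motion the external work equals the change in potential energy: W_ext = qΔV = q(V_B − V_A).
At A: distances to the source charges are 1.62 m, 1.58 m, 0.240 m; V_A = Σ kqᵢ/rᵢ = -3.21×10⁵ V.
At B: distances to the source charges are 1.94 m, 1.90 m, 0.0800 m; V_B = Σ kqᵢ/rᵢ = -8.30×10⁵ V.
ΔV = V_B − V_A = -5.09×10⁵ V.
W_ext = qΔV = (3.95×10⁻⁶ C)(-5.09×10⁵ V) = -2.01 J.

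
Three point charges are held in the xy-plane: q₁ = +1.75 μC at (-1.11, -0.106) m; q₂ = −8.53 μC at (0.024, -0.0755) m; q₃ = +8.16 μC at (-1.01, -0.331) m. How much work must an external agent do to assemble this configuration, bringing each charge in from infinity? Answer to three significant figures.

-0.184 J

The assembly work is the sum of pairwise potential energies, U = Σ_{i<j} kqᵢqⱼ/rᵢⱼ.
Pair separations: r₁₂ = 1.13 m, r₁₃ = 0.246 m, r₂₃ = 1.07 m.
U = (-0.118) + (0.521) + (-0.588) = -0.184 J.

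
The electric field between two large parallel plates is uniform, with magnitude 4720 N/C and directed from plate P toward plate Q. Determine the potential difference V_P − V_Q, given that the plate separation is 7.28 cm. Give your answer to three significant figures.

In a uniform field, potential decreases in the direction of E: ΔV = −E·d for a displacement d parallel to E.
Going from Q to P is a displacement of 7.28 cm opposite to the field, so V_P − V_Q = +Ed = 344 V.

344 V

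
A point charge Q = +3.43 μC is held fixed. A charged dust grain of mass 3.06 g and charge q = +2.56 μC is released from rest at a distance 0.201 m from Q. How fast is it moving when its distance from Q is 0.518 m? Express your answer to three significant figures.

Only the electrostatic force acts, so mechanical energy is conserved: ½mv² = U₁ − U₂ = kQq(1/r₁ − 1/r₂).
U₁ − U₂ = (8.99×10⁹ N·m²/C²)(3.43×10⁻⁶ C)(2.56×10⁻⁶ C)(1/0.201 − 1/0.518) = 0.240 J.
v = √(2·0.240/3.06×10⁻³) = 12.5 m/s.

12.5 m/s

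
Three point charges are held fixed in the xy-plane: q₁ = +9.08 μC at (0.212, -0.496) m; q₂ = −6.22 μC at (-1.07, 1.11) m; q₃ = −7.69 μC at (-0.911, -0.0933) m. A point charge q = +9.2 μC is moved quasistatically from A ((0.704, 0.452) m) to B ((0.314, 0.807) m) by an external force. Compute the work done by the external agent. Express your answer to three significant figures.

-0.265 J

For quasistatic motion the external work equals the change in potential energy: W_ext = qΔV = q(V_B − V_A).
At A: distances to the source charges are 1.07 m, 1.89 m, 1.70 m; V_A = Σ kqᵢ/rᵢ = 6320 V.
At B: distances to the source charges are 1.31 m, 1.42 m, 1.52 m; V_B = Σ kqᵢ/rᵢ = -2.25×10⁴ V.
ΔV = V_B − V_A = -2.88×10⁴ V.
W_ext = qΔV = (9.20×10⁻⁶ C)(-2.88×10⁴ V) = -0.265 J.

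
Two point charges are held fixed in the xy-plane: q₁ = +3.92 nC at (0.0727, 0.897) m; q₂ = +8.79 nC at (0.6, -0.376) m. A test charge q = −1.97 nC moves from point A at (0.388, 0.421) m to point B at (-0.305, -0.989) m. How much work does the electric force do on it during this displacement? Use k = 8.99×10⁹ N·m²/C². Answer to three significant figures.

-1.32×10⁻⁷ J

The work done by the electric force is W_field = −ΔU = −q(V_B − V_A) = q(V_A − V_B).
At A: distances to the source charges are 0.571 m, 0.825 m; V_A = Σ kqᵢ/rᵢ = 158 V.
At B: distances to the source charges are 1.92 m, 1.09 m; V_B = Σ kqᵢ/rᵢ = 90.6 V.
ΔV = V_B − V_A = -66.9 V.
W_field = −qΔV = −(-1.97×10⁻⁹ C)(-66.9 V) = -1.32×10⁻⁷ J.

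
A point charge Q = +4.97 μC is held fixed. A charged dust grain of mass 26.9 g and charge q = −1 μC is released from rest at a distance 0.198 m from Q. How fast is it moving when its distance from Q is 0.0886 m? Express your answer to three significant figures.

Only the electrostatic force acts, so mechanical energy is conserved: ½mv² = U₁ − U₂ = kQq(1/r₁ − 1/r₂).
U₁ − U₂ = (8.99×10⁹ N·m²/C²)(4.97×10⁻⁶ C)(-1.00×10⁻⁶ C)(1/0.198 − 1/0.0886) = 0.279 J.
v = √(2·0.279/0.0269) = 4.55 m/s.

4.55 m/s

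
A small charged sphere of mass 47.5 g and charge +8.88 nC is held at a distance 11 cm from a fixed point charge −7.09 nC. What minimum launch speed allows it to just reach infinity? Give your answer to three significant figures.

To just escape, total mechanical energy must reach zero at infinity: ½mv²_min + U = 0, so ½mv²_min = −U = |kQq|/r.
|U| = |kQq|/r = (8.99×10⁹ N·m²/C²)(7.09×10⁻⁹)(8.88×10⁻⁹)/(0.110) = 5.15×10⁻⁶ J.
v_min = √(2|U|/m) = √(2·5.15×10⁻⁶/0.0475) = 0.0147 m/s.

0.0147 m/s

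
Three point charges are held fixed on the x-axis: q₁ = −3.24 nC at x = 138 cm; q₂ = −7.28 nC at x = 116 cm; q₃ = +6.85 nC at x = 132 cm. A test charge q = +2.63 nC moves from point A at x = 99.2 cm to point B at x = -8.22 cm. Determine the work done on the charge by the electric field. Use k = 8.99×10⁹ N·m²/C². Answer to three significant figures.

-6.53×10⁻⁷ J

The work done by the electric force is W_field = −ΔU = −q(V_B − V_A) = q(V_A − V_B).
At A: distances to the source charges are 0.388 m, 0.168 m, 0.328 m; V_A = Σ kqᵢ/rᵢ = -277 V.
At B: distances to the source charges are 1.46 m, 1.24 m, 1.40 m; V_B = Σ kqᵢ/rᵢ = -28.7 V.
ΔV = V_B − V_A = 248 V.
W_field = −qΔV = −(2.63×10⁻⁹ C)(248 V) = -6.53×10⁻⁷ J.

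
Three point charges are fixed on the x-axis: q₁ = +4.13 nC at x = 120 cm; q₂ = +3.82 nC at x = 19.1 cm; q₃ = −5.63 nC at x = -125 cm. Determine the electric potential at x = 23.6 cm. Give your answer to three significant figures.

Electric potential is a scalar, so the contributions from each charge add algebraically: V = Σ kqᵢ/rᵢ.
Distances from the field point to each charge: r₁ = 0.964 m, r₂ = 0.0450 m, r₃ = 1.49 m.
V = k[(4.13×10⁻⁹)/(0.964) + (3.82×10⁻⁹)/(0.0450) + (-5.63×10⁻⁹)/(1.49)] = 768 V.

768 V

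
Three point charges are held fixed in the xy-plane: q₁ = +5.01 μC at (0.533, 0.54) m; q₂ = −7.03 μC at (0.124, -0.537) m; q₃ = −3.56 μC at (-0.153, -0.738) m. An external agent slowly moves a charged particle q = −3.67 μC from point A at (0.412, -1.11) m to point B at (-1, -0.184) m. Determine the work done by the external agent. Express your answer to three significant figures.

For quasistatic motion the external work equals the change in potential energy: W_ext = qΔV = q(V_B − V_A).
At A: distances to the source charges are 1.65 m, 0.641 m, 0.676 m; V_A = Σ kqᵢ/rᵢ = -1.19×10⁵ V.
At B: distances to the source charges are 1.70 m, 1.18 m, 1.01 m; V_B = Σ kqᵢ/rᵢ = -5.87×10⁴ V.
ΔV = V_B − V_A = 5.99×10⁴ V.
W_ext = qΔV = (-3.67×10⁻⁶ C)(5.99×10⁴ V) = -0.220 J.

-0.220 J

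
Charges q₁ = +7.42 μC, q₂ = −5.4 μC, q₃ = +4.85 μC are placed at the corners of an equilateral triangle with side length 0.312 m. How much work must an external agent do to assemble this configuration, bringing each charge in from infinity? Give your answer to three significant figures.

-0.872 J

The assembly work is the sum of pairwise potential energies, U = Σ_{i<j} kqᵢqⱼ/rᵢⱼ.
All three pair separations equal the side length, 0.312 m.
U = (-1.15) + (1.04) + (-0.755) = -0.872 J.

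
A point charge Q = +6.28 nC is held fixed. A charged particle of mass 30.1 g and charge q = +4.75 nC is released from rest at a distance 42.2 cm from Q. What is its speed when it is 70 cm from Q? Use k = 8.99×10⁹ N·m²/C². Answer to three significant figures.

4.10×10⁻³ m/s

Only the electrostatic force acts, so mechanical energy is conserved: ½mv² = U₁ − U₂ = kQq(1/r₁ − 1/r₂).
U₁ − U₂ = (8.99×10⁹ N·m²/C²)(6.28×10⁻⁹ C)(4.75×10⁻⁹ C)(1/0.422 − 1/0.700) = 2.52×10⁻⁷ J.
v = √(2·2.52×10⁻⁷/0.0301) = 4.10×10⁻³ m/s.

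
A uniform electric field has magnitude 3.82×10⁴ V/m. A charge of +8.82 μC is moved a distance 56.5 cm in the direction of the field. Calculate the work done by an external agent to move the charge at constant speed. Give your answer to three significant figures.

The potential change for a displacement 56.5 cm in the direction of the field is ΔV = −Ed = -2.16×10⁴ V.
W_ext = qΔV = -0.190 J.

-0.190 J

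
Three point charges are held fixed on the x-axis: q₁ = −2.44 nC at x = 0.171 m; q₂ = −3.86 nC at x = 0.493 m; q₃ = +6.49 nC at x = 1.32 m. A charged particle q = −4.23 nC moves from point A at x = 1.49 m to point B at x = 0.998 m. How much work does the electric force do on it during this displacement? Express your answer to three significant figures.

-8.71×10⁻⁷ J

The work done by the electric force is W_field = −ΔU = −q(V_B − V_A) = q(V_A − V_B).
At A: distances to the source charges are 1.32 m, 0.997 m, 0.170 m; V_A = Σ kqᵢ/rᵢ = 292 V.
At B: distances to the source charges are 0.827 m, 0.505 m, 0.322 m; V_B = Σ kqᵢ/rᵢ = 86.0 V.
ΔV = V_B − V_A = -206 V.
W_field = −qΔV = −(-4.23×10⁻⁹ C)(-206 V) = -8.71×10⁻⁷ J.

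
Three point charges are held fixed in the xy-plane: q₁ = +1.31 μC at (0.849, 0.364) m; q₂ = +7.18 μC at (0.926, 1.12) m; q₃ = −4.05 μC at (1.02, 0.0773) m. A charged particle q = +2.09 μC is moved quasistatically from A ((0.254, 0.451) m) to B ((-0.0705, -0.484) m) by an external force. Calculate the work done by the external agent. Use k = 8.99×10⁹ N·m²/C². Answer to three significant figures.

-0.0648 J

For quasistatic motion the external work equals the change in potential energy: W_ext = qΔV = q(V_B − V_A).
At A: distances to the source charges are 0.601 m, 0.948 m, 0.852 m; V_A = Σ kqᵢ/rᵢ = 4.49×10⁴ V.
At B: distances to the source charges are 1.25 m, 1.89 m, 1.23 m; V_B = Σ kqᵢ/rᵢ = 1.39×10⁴ V.
ΔV = V_B − V_A = -3.10×10⁴ V.
W_ext = qΔV = (2.09×10⁻⁶ C)(-3.10×10⁴ V) = -0.0648 J.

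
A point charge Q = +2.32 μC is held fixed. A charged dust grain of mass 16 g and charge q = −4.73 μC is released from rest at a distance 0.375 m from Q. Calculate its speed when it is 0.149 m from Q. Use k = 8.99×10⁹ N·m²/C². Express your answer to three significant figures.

Only the electrostatic force acts, so mechanical energy is conserved: ½mv² = U₁ − U₂ = kQq(1/r₁ − 1/r₂).
U₁ − U₂ = (8.99×10⁹ N·m²/C²)(2.32×10⁻⁶ C)(-4.73×10⁻⁶ C)(1/0.375 − 1/0.149) = 0.399 J.
v = √(2·0.399/0.0160) = 7.06 m/s.

7.06 m/s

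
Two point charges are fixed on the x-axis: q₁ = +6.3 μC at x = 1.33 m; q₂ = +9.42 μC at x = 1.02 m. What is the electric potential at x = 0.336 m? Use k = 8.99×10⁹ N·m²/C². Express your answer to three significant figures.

1.81×10⁵ V

Electric potential is a scalar, so the contributions from each charge add algebraically: V = Σ kqᵢ/rᵢ.
Distances from the field point to each charge: r₁ = 0.994 m, r₂ = 0.684 m.
V = k[(6.30×10⁻⁶)/(0.994) + (9.42×10⁻⁶)/(0.684)] = 1.81×10⁵ V.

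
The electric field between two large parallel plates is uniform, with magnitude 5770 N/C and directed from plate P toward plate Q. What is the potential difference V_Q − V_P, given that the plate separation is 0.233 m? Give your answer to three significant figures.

In a uniform field, potential decreases in the direction of E: ΔV = −E·d for a displacement d parallel to E.
Going from P to Q is a displacement of 0.233 m along the field, so V_Q − V_P = −Ed = -1340 V.

-1340 V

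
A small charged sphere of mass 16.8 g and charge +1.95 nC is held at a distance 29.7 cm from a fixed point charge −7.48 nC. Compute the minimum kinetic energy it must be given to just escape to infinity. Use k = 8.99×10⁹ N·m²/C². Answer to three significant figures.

4.42×10⁻⁷ J

To just escape, total mechanical energy must reach zero at infinity: ½mv²_min + U = 0, so ½mv²_min = −U = |kQq|/r.
|U| = |kQq|/r = (8.99×10⁹ N·m²/C²)(7.48×10⁻⁹)(1.95×10⁻⁹)/(0.297) = 4.42×10⁻⁷ J.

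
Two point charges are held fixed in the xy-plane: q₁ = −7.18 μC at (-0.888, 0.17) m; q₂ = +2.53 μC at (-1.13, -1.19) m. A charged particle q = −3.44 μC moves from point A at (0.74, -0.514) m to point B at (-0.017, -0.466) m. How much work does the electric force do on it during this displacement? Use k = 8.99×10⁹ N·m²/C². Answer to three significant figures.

The work done by the electric force is W_field = −ΔU = −q(V_B − V_A) = q(V_A − V_B).
At A: distances to the source charges are 1.77 m, 1.99 m; V_A = Σ kqᵢ/rᵢ = -2.51×10⁴ V.
At B: distances to the source charges are 1.08 m, 1.33 m; V_B = Σ kqᵢ/rᵢ = -4.27×10⁴ V.
ΔV = V_B − V_A = -1.76×10⁴ V.
W_field = −qΔV = −(-3.44×10⁻⁶ C)(-1.76×10⁴ V) = -0.0606 J.

-0.0606 J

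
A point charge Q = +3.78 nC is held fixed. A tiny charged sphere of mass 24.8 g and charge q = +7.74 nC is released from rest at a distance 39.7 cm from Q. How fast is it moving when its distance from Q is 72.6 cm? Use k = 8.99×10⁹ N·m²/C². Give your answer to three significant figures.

Only the electrostatic force acts, so mechanical energy is conserved: ½mv² = U₁ − U₂ = kQq(1/r₁ − 1/r₂).
U₁ − U₂ = (8.99×10⁹ N·m²/C²)(3.78×10⁻⁹ C)(7.74×10⁻⁹ C)(1/0.397 − 1/0.726) = 3.00×10⁻⁷ J.
v = √(2·3.00×10⁻⁷/0.0248) = 4.92×10⁻³ m/s.

4.92×10⁻³ m/s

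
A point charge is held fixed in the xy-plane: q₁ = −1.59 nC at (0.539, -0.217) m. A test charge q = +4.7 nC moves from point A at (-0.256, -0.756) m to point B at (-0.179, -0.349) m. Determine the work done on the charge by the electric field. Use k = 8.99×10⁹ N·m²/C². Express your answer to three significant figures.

2.21×10⁻⁸ J

The work done by the electric force is W_field = −ΔU = −q(V_B − V_A) = q(V_A − V_B).
At A: distance to the source charge is 0.960 m; V_A = kq₁/r = -14.9 V.
At B: distance to the source charge is 0.730 m; V_B = kq₁/r = -19.6 V.
ΔV = V_B − V_A = -4.70 V.
W_field = −qΔV = −(4.70×10⁻⁹ C)(-4.70 V) = 2.21×10⁻⁸ J.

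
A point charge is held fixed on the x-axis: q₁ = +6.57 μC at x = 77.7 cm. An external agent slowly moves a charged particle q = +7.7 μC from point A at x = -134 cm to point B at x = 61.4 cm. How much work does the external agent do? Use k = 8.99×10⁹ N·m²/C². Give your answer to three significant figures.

2.58 J

For quasistatic motion the external work equals the change in potential energy: W_ext = qΔV = q(V_B − V_A).
At A: distance to the source charge is 2.12 m; V_A = kq₁/r = 2.79×10⁴ V.
At B: distance to the source charge is 0.163 m; V_B = kq₁/r = 3.62×10⁵ V.
ΔV = V_B − V_A = 3.34×10⁵ V.
W_ext = qΔV = (7.70×10⁻⁶ C)(3.34×10⁵ V) = 2.58 J.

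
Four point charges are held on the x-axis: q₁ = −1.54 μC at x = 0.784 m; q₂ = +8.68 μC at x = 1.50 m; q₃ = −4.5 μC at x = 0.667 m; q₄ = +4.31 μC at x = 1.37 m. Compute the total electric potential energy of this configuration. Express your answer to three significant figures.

The work to assemble the configuration equals its total potential energy, U = Σ kqᵢqⱼ/rᵢⱼ over all pairs.
Pair separations: r₁₂ = 0.716 m, r₁₃ = 0.117 m, r₁₄ = 0.586 m, r₂₃ = 0.833 m, r₂₄ = 0.130 m, r₃₄ = 0.703 m.
Summing all 6 pair terms gives U = 2.18 J.

2.18 J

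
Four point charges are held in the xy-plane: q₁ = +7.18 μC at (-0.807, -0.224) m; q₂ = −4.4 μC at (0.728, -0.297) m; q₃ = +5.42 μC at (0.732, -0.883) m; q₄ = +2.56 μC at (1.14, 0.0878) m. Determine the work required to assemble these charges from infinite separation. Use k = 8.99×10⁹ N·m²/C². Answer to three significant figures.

The assembly work is the sum of pairwise potential energies, U = Σ_{i<j} kqᵢqⱼ/rᵢⱼ.
Pair separations: r₁₂ = 1.54 m, r₁₃ = 1.67 m, r₁₄ = 1.97 m, r₂₃ = 0.586 m, r₂₄ = 0.564 m, r₃₄ = 1.05 m.
Summing all 6 pair terms gives U = -0.319 J.

-0.319 J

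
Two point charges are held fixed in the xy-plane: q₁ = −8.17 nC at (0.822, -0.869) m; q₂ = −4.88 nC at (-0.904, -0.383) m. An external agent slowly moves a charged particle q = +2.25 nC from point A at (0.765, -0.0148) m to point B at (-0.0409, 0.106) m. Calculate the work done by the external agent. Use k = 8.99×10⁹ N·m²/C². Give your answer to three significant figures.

2.44×10⁻⁸ J

For quasistatic motion the external work equals the change in potential energy: W_ext = qΔV = q(V_B − V_A).
At A: distances to the source charges are 0.856 m, 1.71 m; V_A = Σ kqᵢ/rᵢ = -111 V.
At B: distances to the source charges are 1.30 m, 0.992 m; V_B = Σ kqᵢ/rᵢ = -101 V.
ΔV = V_B − V_A = 10.8 V.
W_ext = qΔV = (2.25×10⁻⁹ C)(10.8 V) = 2.44×10⁻⁸ J.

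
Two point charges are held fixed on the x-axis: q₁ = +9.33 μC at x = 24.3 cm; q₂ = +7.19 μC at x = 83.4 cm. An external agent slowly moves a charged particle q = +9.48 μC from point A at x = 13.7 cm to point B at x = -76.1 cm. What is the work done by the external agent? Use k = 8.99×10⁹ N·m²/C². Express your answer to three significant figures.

-7.20 J

For quasistatic motion the external work equals the change in potential energy: W_ext = qΔV = q(V_B − V_A).
At A: distances to the source charges are 0.106 m, 0.697 m; V_A = Σ kqᵢ/rᵢ = 8.84×10⁵ V.
At B: distances to the source charges are 1.00 m, 1.59 m; V_B = Σ kqᵢ/rᵢ = 1.24×10⁵ V.
ΔV = V_B − V_A = -7.60×10⁵ V.
W_ext = qΔV = (9.48×10⁻⁶ C)(-7.60×10⁵ V) = -7.20 J.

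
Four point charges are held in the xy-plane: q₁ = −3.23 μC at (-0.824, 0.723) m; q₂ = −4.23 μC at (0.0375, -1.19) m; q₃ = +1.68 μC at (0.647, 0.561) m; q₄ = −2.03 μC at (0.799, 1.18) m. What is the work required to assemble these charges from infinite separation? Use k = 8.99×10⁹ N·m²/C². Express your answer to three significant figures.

The work to assemble the configuration equals its total potential energy, U = Σ kqᵢqⱼ/rᵢⱼ over all pairs.
Pair separations: r₁₂ = 2.10 m, r₁₃ = 1.48 m, r₁₄ = 1.69 m, r₂₃ = 1.85 m, r₂₄ = 2.49 m, r₃₄ = 0.637 m.
Summing all 6 pair terms gives U = 8.99×10⁻³ J.

8.99×10⁻³ J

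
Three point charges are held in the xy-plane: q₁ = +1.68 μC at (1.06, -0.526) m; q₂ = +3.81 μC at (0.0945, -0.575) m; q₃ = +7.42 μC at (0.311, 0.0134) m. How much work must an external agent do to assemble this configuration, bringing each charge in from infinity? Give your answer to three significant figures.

The assembly work is the sum of pairwise potential energies, U = Σ_{i<j} kqᵢqⱼ/rᵢⱼ.
Pair separations: r₁₂ = 0.967 m, r₁₃ = 0.923 m, r₂₃ = 0.627 m.
U = (0.0595) + (0.121) + (0.405) = 0.586 J.

0.586 J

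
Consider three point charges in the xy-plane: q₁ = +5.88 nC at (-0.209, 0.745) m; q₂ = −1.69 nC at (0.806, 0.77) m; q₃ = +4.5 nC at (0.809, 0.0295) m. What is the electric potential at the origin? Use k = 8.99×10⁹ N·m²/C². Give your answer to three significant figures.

105 V

The total potential is the scalar sum of each charge's contribution, V = Σ kqᵢ/rᵢ.
Distances from the field point to each charge: r₁ = 0.774 m, r₂ = 1.11 m, r₃ = 0.810 m.
V = k[(5.88×10⁻⁹)/(0.774) + (-1.69×10⁻⁹)/(1.11) + (4.50×10⁻⁹)/(0.810)] = 105 V.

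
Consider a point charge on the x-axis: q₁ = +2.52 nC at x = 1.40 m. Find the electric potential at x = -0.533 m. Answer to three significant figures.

11.7 V

Electric potential is a scalar, so the contributions from each charge add algebraically: V = Σ kqᵢ/rᵢ.
V = k[(2.52×10⁻⁹)/(1.93)] = 11.7 V.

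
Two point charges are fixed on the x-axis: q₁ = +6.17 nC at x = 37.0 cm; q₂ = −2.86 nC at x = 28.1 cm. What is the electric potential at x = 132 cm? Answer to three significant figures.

Electric potential is a scalar, so the contributions from each charge add algebraically: V = Σ kqᵢ/rᵢ.
Distances from the field point to each charge: r₁ = 0.950 m, r₂ = 1.04 m.
V = k[(6.17×10⁻⁹)/(0.950) + (-2.86×10⁻⁹)/(1.04)] = 33.6 V.

33.6 V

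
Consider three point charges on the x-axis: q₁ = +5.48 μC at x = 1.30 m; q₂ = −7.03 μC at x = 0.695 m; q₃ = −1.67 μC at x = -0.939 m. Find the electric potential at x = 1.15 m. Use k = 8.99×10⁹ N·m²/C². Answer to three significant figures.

1.82×10⁵ V

The total potential is the scalar sum of each charge's contribution, V = Σ kqᵢ/rᵢ.
Distances from the field point to each charge: r₁ = 0.150 m, r₂ = 0.455 m, r₃ = 2.09 m.
V = k[(5.48×10⁻⁶)/(0.150) + (-7.03×10⁻⁶)/(0.455) + (-1.67×10⁻⁶)/(2.09)] = 1.82×10⁵ V.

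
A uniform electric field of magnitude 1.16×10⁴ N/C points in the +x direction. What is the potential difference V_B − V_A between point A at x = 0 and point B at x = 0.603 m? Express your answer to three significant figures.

-6990 V

In a uniform field, potential decreases in the direction of E: V_B − V_A = −E·Δx.
V_B − V_A = −(1.16×10⁴ V/m)(0.603 m) = -6990 V.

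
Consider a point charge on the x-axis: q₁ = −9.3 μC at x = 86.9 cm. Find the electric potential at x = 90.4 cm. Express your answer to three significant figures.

-2.39×10⁶ V

Electric potential is a scalar, so the contributions from each charge add algebraically: V = Σ kqᵢ/rᵢ.
V = k[(-9.30×10⁻⁶)/(0.0350)] = -2.39×10⁶ V.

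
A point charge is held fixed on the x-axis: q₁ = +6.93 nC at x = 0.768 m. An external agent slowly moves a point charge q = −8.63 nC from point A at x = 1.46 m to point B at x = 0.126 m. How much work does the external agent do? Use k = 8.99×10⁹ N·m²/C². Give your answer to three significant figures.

-6.05×10⁻⁸ J

For quasistatic motion the external work equals the change in potential energy: W_ext = qΔV = q(V_B − V_A).
At A: distance to the source charge is 0.692 m; V_A = kq₁/r = 90.0 V.
At B: distance to the source charge is 0.642 m; V_B = kq₁/r = 97.0 V.
ΔV = V_B − V_A = 7.01 V.
W_ext = qΔV = (-8.63×10⁻⁹ C)(7.01 V) = -6.05×10⁻⁸ J.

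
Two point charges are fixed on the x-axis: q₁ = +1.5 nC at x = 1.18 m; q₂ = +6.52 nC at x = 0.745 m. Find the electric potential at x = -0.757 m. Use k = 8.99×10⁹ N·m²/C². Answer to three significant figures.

The total potential is the scalar sum of each charge's contribution, V = Σ kqᵢ/rᵢ.
Distances from the field point to each charge: r₁ = 1.94 m, r₂ = 1.50 m.
V = k[(1.50×10⁻⁹)/(1.94) + (6.52×10⁻⁹)/(1.50)] = 46.0 V.

46.0 V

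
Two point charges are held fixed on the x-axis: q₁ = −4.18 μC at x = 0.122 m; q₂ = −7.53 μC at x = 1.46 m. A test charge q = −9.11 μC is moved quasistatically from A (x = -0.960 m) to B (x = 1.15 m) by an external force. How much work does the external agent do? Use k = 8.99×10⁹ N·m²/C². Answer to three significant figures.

1.75 J

For quasistatic motion the external work equals the change in potential energy: W_ext = qΔV = q(V_B − V_A).
At A: distances to the source charges are 1.08 m, 2.42 m; V_A = Σ kqᵢ/rᵢ = -6.27×10⁴ V.
At B: distances to the source charges are 1.03 m, 0.310 m; V_B = Σ kqᵢ/rᵢ = -2.55×10⁵ V.
ΔV = V_B − V_A = -1.92×10⁵ V.
W_ext = qΔV = (-9.11×10⁻⁶ C)(-1.92×10⁵ V) = 1.75 J.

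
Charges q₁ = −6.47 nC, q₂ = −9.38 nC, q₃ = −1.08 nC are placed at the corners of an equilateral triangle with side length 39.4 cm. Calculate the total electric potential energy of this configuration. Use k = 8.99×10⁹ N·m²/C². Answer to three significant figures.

1.78×10⁻⁶ J

The assembly work is the sum of pairwise potential energies, U = Σ_{i<j} kqᵢqⱼ/rᵢⱼ.
All three pair separations equal the side length, 0.394 m.
U = (1.38×10⁻⁶) + (1.59×10⁻⁷) + (2.31×10⁻⁷) = 1.78×10⁻⁶ J.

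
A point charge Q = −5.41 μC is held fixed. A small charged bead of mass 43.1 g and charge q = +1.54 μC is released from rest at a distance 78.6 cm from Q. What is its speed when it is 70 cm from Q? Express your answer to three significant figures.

0.737 m/s

Only the electrostatic force acts, so mechanical energy is conserved: ½mv² = U₁ − U₂ = kQq(1/r₁ − 1/r₂).
U₁ − U₂ = (8.99×10⁹ N·m²/C²)(-5.41×10⁻⁶ C)(1.54×10⁻⁶ C)(1/0.786 − 1/0.700) = 0.0117 J.
v = √(2·0.0117/0.0431) = 0.737 m/s.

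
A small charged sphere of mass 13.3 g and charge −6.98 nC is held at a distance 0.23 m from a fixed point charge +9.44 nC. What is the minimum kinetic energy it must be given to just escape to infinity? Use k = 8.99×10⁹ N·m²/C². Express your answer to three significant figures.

To just escape, total mechanical energy must reach zero at infinity: ½mv²_min + U = 0, so ½mv²_min = −U = |kQq|/r.
|U| = |kQq|/r = (8.99×10⁹ N·m²/C²)(9.44×10⁻⁹)(6.98×10⁻⁹)/(0.230) = 2.58×10⁻⁶ J.

2.58×10⁻⁶ J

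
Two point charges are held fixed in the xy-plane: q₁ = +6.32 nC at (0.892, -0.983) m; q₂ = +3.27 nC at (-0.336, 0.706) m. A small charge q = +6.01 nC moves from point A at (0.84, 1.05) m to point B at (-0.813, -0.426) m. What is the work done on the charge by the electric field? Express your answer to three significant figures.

The work done by the electric force is W_field = −ΔU = −q(V_B − V_A) = q(V_A − V_B).
At A: distances to the source charges are 2.03 m, 1.23 m; V_A = Σ kqᵢ/rᵢ = 51.9 V.
At B: distances to the source charges are 1.79 m, 1.23 m; V_B = Σ kqᵢ/rᵢ = 55.6 V.
ΔV = V_B − V_A = 3.68 V.
W_field = −qΔV = −(6.01×10⁻⁹ C)(3.68 V) = -2.21×10⁻⁸ J.

-2.21×10⁻⁸ J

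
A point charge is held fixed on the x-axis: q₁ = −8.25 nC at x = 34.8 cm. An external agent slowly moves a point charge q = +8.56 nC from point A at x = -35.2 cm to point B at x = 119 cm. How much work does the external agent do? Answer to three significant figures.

For quasistatic motion the external work equals the change in potential energy: W_ext = qΔV = q(V_B − V_A).
At A: distance to the source charge is 0.700 m; V_A = kq₁/r = -106 V.
At B: distance to the source charge is 0.842 m; V_B = kq₁/r = -88.1 V.
ΔV = V_B − V_A = 17.9 V.
W_ext = qΔV = (8.56×10⁻⁹ C)(17.9 V) = 1.53×10⁻⁷ J.

1.53×10⁻⁷ J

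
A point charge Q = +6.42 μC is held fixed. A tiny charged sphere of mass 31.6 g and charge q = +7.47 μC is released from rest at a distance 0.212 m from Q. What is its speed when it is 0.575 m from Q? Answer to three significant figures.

9.01 m/s

Only the electrostatic force acts, so mechanical energy is conserved: ½mv² = U₁ − U₂ = kQq(1/r₁ − 1/r₂).
U₁ − U₂ = (8.99×10⁹ N·m²/C²)(6.42×10⁻⁶ C)(7.47×10⁻⁶ C)(1/0.212 − 1/0.575) = 1.28 J.
v = √(2·1.28/0.0316) = 9.01 m/s.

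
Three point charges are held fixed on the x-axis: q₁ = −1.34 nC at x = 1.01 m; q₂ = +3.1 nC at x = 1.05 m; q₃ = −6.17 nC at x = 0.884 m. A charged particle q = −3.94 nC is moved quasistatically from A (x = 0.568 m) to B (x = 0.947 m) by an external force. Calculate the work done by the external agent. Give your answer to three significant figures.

For quasistatic motion the external work equals the change in potential energy: W_ext = qΔV = q(V_B − V_A).
At A: distances to the source charges are 0.442 m, 0.482 m, 0.316 m; V_A = Σ kqᵢ/rᵢ = -145 V.
At B: distances to the source charges are 0.0630 m, 0.103 m, 0.0630 m; V_B = Σ kqᵢ/rᵢ = -801 V.
ΔV = V_B − V_A = -656 V.
W_ext = qΔV = (-3.94×10⁻⁹ C)(-656 V) = 2.59×10⁻⁶ J.

2.59×10⁻⁶ J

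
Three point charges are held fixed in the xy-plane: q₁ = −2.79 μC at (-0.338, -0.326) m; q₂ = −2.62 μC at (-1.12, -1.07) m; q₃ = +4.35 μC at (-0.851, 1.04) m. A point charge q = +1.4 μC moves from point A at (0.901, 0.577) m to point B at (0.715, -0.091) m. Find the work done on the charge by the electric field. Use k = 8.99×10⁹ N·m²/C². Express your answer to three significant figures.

The work done by the electric force is W_field = −ΔU = −q(V_B − V_A) = q(V_A − V_B).
At A: distances to the source charges are 1.53 m, 2.61 m, 1.81 m; V_A = Σ kqᵢ/rᵢ = -3810 V.
At B: distances to the source charges are 1.08 m, 2.08 m, 1.93 m; V_B = Σ kqᵢ/rᵢ = -1.43×10⁴ V.
ΔV = V_B − V_A = -1.05×10⁴ V.
W_field = −qΔV = −(1.40×10⁻⁶ C)(-1.05×10⁴ V) = 0.0147 J.

0.0147 J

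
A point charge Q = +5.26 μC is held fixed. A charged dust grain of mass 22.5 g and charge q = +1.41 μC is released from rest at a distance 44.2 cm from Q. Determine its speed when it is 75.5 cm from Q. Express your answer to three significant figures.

Only the electrostatic force acts, so mechanical energy is conserved: ½mv² = U₁ − U₂ = kQq(1/r₁ − 1/r₂).
U₁ − U₂ = (8.99×10⁹ N·m²/C²)(5.26×10⁻⁶ C)(1.41×10⁻⁶ C)(1/0.442 − 1/0.755) = 0.0625 J.
v = √(2·0.0625/0.0225) = 2.36 m/s.

2.36 m/s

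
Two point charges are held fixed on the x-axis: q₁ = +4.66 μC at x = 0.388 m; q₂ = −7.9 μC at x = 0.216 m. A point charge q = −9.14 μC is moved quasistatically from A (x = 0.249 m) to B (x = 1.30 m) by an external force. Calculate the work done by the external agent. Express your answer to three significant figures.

-16.7 J

For quasistatic motion the external work equals the change in potential energy: W_ext = qΔV = q(V_B − V_A).
At A: distances to the source charges are 0.139 m, 0.0330 m; V_A = Σ kqᵢ/rᵢ = -1.85×10⁶ V.
At B: distances to the source charges are 0.912 m, 1.08 m; V_B = Σ kqᵢ/rᵢ = -1.96×10⁴ V.
ΔV = V_B − V_A = 1.83×10⁶ V.
W_ext = qΔV = (-9.14×10⁻⁶ C)(1.83×10⁶ V) = -16.7 J.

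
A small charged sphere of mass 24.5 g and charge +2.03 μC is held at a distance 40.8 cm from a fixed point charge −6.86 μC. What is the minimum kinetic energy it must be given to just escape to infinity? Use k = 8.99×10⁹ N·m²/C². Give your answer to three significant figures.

To just escape, total mechanical energy must reach zero at infinity: ½mv²_min + U = 0, so ½mv²_min = −U = |kQq|/r.
|U| = |kQq|/r = (8.99×10⁹ N·m²/C²)(6.86×10⁻⁶)(2.03×10⁻⁶)/(0.408) = 0.307 J.

0.307 J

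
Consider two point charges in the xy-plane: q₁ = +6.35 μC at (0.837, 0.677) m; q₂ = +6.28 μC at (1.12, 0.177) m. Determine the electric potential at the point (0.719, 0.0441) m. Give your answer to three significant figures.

2.22×10⁵ V

Electric potential is a scalar, so the contributions from each charge add algebraically: V = Σ kqᵢ/rᵢ.
Distances from the field point to each charge: r₁ = 0.644 m, r₂ = 0.422 m.
V = k[(6.35×10⁻⁶)/(0.644) + (6.28×10⁻⁶)/(0.422)] = 2.22×10⁵ V.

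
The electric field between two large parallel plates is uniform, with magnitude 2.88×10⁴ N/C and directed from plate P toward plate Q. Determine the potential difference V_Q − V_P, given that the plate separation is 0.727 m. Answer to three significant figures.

In a uniform field, potential decreases in the direction of E: ΔV = −E·d for a displacement d parallel to E.
Going from P to Q is a displacement of 0.727 m along the field, so V_Q − V_P = −Ed = -2.09×10⁴ V.

-2.09×10⁴ V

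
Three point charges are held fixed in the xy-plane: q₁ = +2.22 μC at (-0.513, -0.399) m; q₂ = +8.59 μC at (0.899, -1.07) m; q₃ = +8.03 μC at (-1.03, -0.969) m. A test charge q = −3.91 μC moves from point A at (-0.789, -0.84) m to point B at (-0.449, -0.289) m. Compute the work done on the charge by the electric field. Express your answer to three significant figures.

-0.237 J

The work done by the electric force is W_field = −ΔU = −q(V_B − V_A) = q(V_A − V_B).
At A: distances to the source charges are 0.520 m, 1.70 m, 0.273 m; V_A = Σ kqᵢ/rᵢ = 3.48×10⁵ V.
At B: distances to the source charges are 0.127 m, 1.56 m, 0.894 m; V_B = Σ kqᵢ/rᵢ = 2.87×10⁵ V.
ΔV = V_B − V_A = -6.07×10⁴ V.
W_field = −qΔV = −(-3.91×10⁻⁶ C)(-6.07×10⁴ V) = -0.237 J.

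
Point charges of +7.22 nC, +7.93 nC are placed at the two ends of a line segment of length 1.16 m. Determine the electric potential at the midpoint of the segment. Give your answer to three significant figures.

Electric potential is a scalar, so the contributions from each charge add algebraically: V = Σ kqᵢ/rᵢ.
Each charge is 0.580 m from the midpoint.
V = k[(7.22×10⁻⁹)/(0.580) + (7.93×10⁻⁹)/(0.580)] = 235 V.

235 V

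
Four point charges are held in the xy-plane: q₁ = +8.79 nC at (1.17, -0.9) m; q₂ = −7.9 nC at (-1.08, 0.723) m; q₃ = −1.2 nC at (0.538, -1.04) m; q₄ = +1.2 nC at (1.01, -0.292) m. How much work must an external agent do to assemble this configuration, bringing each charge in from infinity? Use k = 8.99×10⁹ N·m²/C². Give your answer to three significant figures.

The assembly work is the sum of pairwise potential energies, U = Σ_{i<j} kqᵢqⱼ/rᵢⱼ.
Pair separations: r₁₂ = 2.77 m, r₁₃ = 0.647 m, r₁₄ = 0.629 m, r₂₃ = 2.39 m, r₂₄ = 2.32 m, r₃₄ = 0.884 m.
Summing all 6 pair terms gives U = -2.36×10⁻⁷ J.

-2.36×10⁻⁷ J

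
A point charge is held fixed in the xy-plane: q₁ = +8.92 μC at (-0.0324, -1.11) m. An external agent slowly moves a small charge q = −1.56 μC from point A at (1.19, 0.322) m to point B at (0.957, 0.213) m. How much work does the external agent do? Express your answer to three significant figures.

For quasistatic motion the external work equals the change in potential energy: W_ext = qΔV = q(V_B − V_A).
At A: distance to the source charge is 1.88 m; V_A = kq₁/r = 4.26×10⁴ V.
At B: distance to the source charge is 1.65 m; V_B = kq₁/r = 4.85×10⁴ V.
ΔV = V_B − V_A = 5950 V.
W_ext = qΔV = (-1.56×10⁻⁶ C)(5950 V) = -9.28×10⁻³ J.

-9.28×10⁻³ J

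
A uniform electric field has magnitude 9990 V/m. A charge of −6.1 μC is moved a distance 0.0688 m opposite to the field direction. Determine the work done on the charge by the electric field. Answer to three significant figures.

The potential change for a displacement 0.0688 m opposite to the field direction is ΔV = +Ed = 687 V.
W_field = −qΔV = 4.19×10⁻³ J.

4.19×10⁻³ J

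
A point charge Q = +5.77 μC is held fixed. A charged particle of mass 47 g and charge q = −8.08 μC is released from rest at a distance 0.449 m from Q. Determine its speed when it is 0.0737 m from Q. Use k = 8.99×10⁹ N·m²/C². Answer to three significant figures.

Only the electrostatic force acts, so mechanical energy is conserved: ½mv² = U₁ − U₂ = kQq(1/r₁ − 1/r₂).
U₁ − U₂ = (8.99×10⁹ N·m²/C²)(5.77×10⁻⁶ C)(-8.08×10⁻⁶ C)(1/0.449 − 1/0.0737) = 4.75 J.
v = √(2·4.75/0.0470) = 14.2 m/s.

14.2 m/s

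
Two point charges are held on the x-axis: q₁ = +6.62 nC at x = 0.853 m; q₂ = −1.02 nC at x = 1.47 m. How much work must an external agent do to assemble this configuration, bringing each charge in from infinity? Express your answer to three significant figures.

The work to assemble the configuration equals its total potential energy, U = Σ kqᵢqⱼ/rᵢⱼ over all pairs.
Pair separations: r₁₂ = 0.617 m.
U = (-9.84×10⁻⁸) = -9.84×10⁻⁸ J.

-9.84×10⁻⁸ J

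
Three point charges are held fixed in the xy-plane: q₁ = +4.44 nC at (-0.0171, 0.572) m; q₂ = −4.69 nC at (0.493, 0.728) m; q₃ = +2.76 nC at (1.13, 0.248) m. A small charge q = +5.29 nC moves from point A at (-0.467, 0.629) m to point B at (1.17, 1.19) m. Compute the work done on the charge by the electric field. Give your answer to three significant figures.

2.90×10⁻⁷ J

The work done by the electric force is W_field = −ΔU = −q(V_B − V_A) = q(V_A − V_B).
At A: distances to the source charges are 0.453 m, 0.965 m, 1.64 m; V_A = Σ kqᵢ/rᵢ = 59.4 V.
At B: distances to the source charges are 1.34 m, 0.820 m, 0.943 m; V_B = Σ kqᵢ/rᵢ = 4.70 V.
ΔV = V_B − V_A = -54.7 V.
W_field = −qΔV = −(5.29×10⁻⁹ C)(-54.7 V) = 2.90×10⁻⁷ J.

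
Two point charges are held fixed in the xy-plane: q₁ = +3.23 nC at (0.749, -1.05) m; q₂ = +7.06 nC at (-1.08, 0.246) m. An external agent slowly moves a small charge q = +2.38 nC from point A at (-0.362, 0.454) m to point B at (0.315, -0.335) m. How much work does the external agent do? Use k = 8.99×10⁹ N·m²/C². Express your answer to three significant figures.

For quasistatic motion the external work equals the change in potential energy: W_ext = qΔV = q(V_B − V_A).
At A: distances to the source charges are 1.87 m, 0.748 m; V_A = Σ kqᵢ/rᵢ = 100 V.
At B: distances to the source charges are 0.836 m, 1.51 m; V_B = Σ kqᵢ/rᵢ = 76.7 V.
ΔV = V_B − V_A = -23.7 V.
W_ext = qΔV = (2.38×10⁻⁹ C)(-23.7 V) = -5.64×10⁻⁸ J.

-5.64×10⁻⁸ J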